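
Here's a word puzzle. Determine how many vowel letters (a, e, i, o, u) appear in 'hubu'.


Vowels in 'hubu': u, u = 2 vowels.

2


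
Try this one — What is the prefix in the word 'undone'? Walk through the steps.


The word 'undone' = 'un' (prefix) + 'done' (root). The prefix is 'un'.

un


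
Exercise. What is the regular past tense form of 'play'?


Apply rule: Add -ed. 'play' becomes 'played'.

played


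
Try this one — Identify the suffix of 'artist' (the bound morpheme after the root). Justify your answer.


The word 'artist' = 'art' (root) + '-ist' (suffix). The suffix is '-ist'.

ist


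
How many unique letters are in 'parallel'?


Unique letters in 'parallel': {a, e, l, p, r} = 5 distinct letters.

5


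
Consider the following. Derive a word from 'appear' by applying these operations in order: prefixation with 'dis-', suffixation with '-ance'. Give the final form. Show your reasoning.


Step 1: Add prefix 'dis-' to 'appear' = 'disappear'
Step 2: Add suffix '-ance' to 'disappear' = 'disappearance'

disappearance


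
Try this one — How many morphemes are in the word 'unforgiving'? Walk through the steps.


Decomposition: un- (prefix) + forgive (root) + -ing (suffix) = 3 morpheme(s)

3 morphemes


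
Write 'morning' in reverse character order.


Reverse 'morning' character by character: 'gninrom'.

gninrom


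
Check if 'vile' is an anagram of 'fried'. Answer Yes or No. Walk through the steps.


Sorted letters of 'vile': 'eilv'
Sorted letters of 'fried': 'defir'
They do not match.

No


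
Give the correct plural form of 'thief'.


Apply rule: Change -f to -ves. 'thief' becomes 'thieves'.

thieves


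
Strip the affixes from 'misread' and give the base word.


Remove prefix 'mis' from 'misread' to get root 'read'.

read


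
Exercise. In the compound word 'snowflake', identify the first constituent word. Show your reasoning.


Split 'snowflake' into 'snow' + 'flake'. The first part is 'snow'.

snow


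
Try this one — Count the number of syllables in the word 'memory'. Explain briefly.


Break 'memory' into syllables: mem-o-ry -> mem | o | ry = 3 syllables

3 syllables


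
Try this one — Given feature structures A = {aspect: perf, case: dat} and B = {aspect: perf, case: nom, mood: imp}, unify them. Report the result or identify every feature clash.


Compare features:
aspect: A=perf vs B=perf -> unified: perf
case: A=dat vs B=nom -> CLASH
mood: A=_ vs B=imp -> unified: imp
Clash detected on feature 'case' (dat vs nom); unification fails.

CLASH on 'case' (dat vs nom)


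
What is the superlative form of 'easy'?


Apply superlative formation (consonant + y: change y to i, add -est): 'easy' -> 'easiest'.

easiest


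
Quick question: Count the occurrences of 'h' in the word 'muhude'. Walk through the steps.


Letter 'h' in 'muhude': found at position(s) 3 = 1 occurrence(s).

1


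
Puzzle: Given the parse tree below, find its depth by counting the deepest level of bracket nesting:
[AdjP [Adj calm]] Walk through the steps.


Count bracket nesting levels:
'[' at pos 0: depth = 1
'[' at pos 6: depth = 2
Maximum depth reached: 2

2


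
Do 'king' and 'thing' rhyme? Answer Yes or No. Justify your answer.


Rime (stressed vowel + following sounds) of 'king': -ing = /ɪŋ/
Rime of 'thing': -ing = /ɪŋ/
/ɪŋ/ and /ɪŋ/ are the same ending sound, so the words rhyme.

Yes


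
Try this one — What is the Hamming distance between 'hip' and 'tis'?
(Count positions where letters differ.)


Alignment:
Position 1: 'h' vs 't' = DIFFER
Position 2: 'i' vs 'i' = match
Position 3: 'p' vs 's' = DIFFER
Total differences: 2

2


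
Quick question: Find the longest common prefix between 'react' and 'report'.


Compare from the start: 2 characters match: 're'. Mismatch at position 3: 'a' vs 'p'.

re


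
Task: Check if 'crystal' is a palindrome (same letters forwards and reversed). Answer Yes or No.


Forward: 'crystal'
Reversed: 'latsyrc'
They differ.

No


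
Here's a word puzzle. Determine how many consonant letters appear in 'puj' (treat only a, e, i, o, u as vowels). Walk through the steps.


Consonants in 'puj': p, j = 2 consonants.

2


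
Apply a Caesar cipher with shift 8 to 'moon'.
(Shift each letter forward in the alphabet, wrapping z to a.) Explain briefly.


Shift each letter by 8: m -> u, o -> w, o -> w, n -> v. Result: 'uwwv'.

uwwv


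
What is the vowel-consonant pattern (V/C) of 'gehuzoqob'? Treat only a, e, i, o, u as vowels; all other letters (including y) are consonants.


Letter mapping: g = C, e = V, h = C, u = V, z = C, o = V, q = C, o = V, b = C.

CVCVCVCVC


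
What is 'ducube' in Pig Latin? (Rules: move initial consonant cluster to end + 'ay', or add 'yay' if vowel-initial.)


'ducube': move consonant cluster 'd' to end and add 'ay': 'ucubeday'.

ucubeday


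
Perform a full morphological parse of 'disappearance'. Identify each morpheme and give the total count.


Step 1: Identify prefix: 'dis' (meaning: not/apart)
Step 2: Identify root: 'appear'
Step 3: Identify suffix(es): 'ance'
Decomposition: dis- (prefix: not/apart) + appear (root) + -ance (suffix: state/act)
Total morphemes: 3

3 morphemes (dis- (prefix: not/apart) + appear (root) + -ance (suffix: state/act))


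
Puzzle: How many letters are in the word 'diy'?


Spell out 'diy' and number each letter: d(1), i(2), y(3). Total: 3 letters.

3


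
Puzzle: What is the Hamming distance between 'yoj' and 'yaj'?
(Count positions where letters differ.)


Alignment:
Position 1: 'y' vs 'y' = match
Position 2: 'o' vs 'a' = DIFFER
Position 3: 'j' vs 'j' = match
Total differences: 1

1


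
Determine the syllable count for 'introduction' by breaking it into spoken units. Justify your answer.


Break 'introduction' into syllables: in-tro-duc-tion -> in | tro | duc | tion = 4 syllables

4 syllables


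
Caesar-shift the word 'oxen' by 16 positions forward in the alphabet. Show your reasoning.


Shift each letter by 16: o -> e, x -> n, e -> u, n -> d. Result: 'enud'.

enud


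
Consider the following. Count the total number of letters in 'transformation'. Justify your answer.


Spell out 'transformation' and number each letter: t(1), r(2), a(3), n(4), s(5), f(6), o(7), r(8), m(9), a(10), t(11), i(12), o(13), n(14). Total: 14 letters.

14


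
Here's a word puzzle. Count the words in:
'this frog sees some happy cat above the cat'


Split into words: this | frog | sees | some | happy | cat | above | the | cat = 9 words.

9


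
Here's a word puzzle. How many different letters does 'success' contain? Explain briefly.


Unique letters in 'success': {c, e, s, u} = 4 distinct letters.

4


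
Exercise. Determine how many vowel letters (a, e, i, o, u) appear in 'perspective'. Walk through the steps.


Vowels in 'perspective': e, e, i, e = 4 vowels.

4


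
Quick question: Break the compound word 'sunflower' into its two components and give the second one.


Split 'sunflower' into 'sun' + 'flower'. The second part is 'flower'.

flower


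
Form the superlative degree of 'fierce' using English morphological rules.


Apply superlative formation (ends in e: add -st): 'fierce' -> 'fiercest'.

fiercest


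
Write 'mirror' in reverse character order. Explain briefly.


Reverse 'mirror' character by character: 'rorrim'.

rorrim


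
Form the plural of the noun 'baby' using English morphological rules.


Apply rule: Change -y to -ies (consonant + y). 'baby' becomes 'babies'.

babies


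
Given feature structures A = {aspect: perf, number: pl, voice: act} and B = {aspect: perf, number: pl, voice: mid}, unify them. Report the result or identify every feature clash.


Compare features:
aspect: A=perf vs B=perf -> unified: perf
number: A=pl vs B=pl -> unified: pl
voice: A=act vs B=mid -> CLASH
Clash detected on feature 'voice' (act vs mid); unification fails.

CLASH on 'voice' (act vs mid)


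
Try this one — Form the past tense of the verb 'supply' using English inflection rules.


Apply rule: Change -y to -ied. 'supply' becomes 'supplied'.

supplied


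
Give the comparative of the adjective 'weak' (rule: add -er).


Apply comparative formation (add -er): 'weak' -> 'weaker'.

weaker


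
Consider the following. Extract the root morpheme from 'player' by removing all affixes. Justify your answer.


Remove suffix '-er' from 'player' to get root 'play'.

play


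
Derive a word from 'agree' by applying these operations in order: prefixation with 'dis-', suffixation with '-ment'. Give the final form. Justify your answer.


Step 1: Add prefix 'dis-' to 'agree' = 'disagree'
Step 2: Add suffix '-ment' to 'disagree' = 'disagreement'

disagreement


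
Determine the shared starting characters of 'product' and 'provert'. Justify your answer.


Compare from the start: 3 characters match: 'pro'. Mismatch at position 4: 'd' vs 'v'.

pro


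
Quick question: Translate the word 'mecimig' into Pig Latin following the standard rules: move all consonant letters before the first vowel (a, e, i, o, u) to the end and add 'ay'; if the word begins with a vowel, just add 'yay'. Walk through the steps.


'mecimig': move consonant cluster 'm' to end and add 'ay': 'ecimigmay'.

ecimigmay


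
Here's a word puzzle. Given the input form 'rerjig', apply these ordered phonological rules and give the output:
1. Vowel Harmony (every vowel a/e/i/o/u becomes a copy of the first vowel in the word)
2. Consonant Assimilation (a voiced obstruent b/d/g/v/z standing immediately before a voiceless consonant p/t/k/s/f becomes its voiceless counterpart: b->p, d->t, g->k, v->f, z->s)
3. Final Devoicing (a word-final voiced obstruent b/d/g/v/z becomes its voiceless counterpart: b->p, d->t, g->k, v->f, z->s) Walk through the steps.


Starting form: 'rerjig'
Rule 1: Vowel Harmony: all vowels become 'e' (matching first vowel). 'rerjig' -> 'rerjeg'
Rule 2: Consonant Assimilation: no voiced obstruent (b/d/g/v/z) stands immediately before a voiceless consonant (p/t/k/s/f). No change.
Rule 3: Final Devoicing: word-final voiced obstruent 'g' becomes voiceless 'k'. 'rerjeg' -> 'rerjek'
Final form: 'rerjek'

rerjek


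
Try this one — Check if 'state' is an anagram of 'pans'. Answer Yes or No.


Sorted letters of 'state': 'aestt'
Sorted letters of 'pans': 'anps'
They do not match.

No


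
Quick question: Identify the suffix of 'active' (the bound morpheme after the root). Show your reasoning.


The word 'active' = 'act' (root) + '-ive' (suffix). The suffix is '-ive'.

ive


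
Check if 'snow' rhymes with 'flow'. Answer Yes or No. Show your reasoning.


Rime (stressed vowel + following sounds) of 'snow': -ow = /oʊ/
Rime of 'flow': -ow = /oʊ/
/oʊ/ and /oʊ/ are the same ending sound, so the words rhyme.

Yes


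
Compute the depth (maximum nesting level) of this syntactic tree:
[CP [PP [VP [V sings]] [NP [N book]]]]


Count bracket nesting levels:
'[' at pos 0: depth = 1
'[' at pos 4: depth = 2
'[' at pos 8: depth = 3
'[' at pos 12: depth = 4
'[' at pos 23: depth = 3
'[' at pos 27: depth = 4
Maximum depth reached: 4

4


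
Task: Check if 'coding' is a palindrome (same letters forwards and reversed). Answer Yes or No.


Forward: 'coding'
Reversed: 'gnidoc'
They differ.

No


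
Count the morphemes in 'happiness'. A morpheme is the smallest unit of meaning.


Decomposition: happy (root) + -ness (suffix) = 2 morpheme(s)

2 morphemes


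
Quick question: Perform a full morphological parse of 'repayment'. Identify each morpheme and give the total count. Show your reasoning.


Step 1: Identify prefix: 're' (meaning: again)
Step 2: Identify root: 'pay'
Step 3: Identify suffix(es): 'ment'
Decomposition: re- (prefix: again) + pay (root) + -ment (suffix: action/result)
Total morphemes: 3

3 morphemes (re- (prefix: again) + pay (root) + -ment (suffix: action/result))


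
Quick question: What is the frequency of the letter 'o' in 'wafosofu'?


Letter 'o' in 'wafosofu': found at position(s) 4, 6 = 2 occurrence(s).

2


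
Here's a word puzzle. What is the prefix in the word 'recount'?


The word 'recount' = 're' (prefix) + 'count' (root). The prefix is 're'.

re


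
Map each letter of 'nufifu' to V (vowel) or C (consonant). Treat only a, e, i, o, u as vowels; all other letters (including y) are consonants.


Letter mapping: n = C, u = V, f = C, i = V, f = C, u = V.

CVCVCV


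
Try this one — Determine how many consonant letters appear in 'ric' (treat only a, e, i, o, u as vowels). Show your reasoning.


Consonants in 'ric': r, c = 2 consonants.

2


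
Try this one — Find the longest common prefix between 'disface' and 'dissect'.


Compare from the start: 3 characters match: 'dis'. Mismatch at position 4: 'f' vs 's'.

dis


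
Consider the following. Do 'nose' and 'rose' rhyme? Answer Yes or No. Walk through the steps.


Rime (stressed vowel + following sounds) of 'nose': -ose = /oʊz/
Rime of 'rose': -ose = /oʊz/
/oʊz/ and /oʊz/ are the same ending sound, so the words rhyme.

Yes


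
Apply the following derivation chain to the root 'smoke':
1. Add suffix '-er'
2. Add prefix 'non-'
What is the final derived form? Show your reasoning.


Step 1: Add suffix '-er' to 'smoke' = 'smoker'
Step 2: Add prefix 'non-' to 'smoker' = 'nonsmoker'

nonsmoker


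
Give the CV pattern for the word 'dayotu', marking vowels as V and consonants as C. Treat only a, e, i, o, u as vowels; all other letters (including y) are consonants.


Letter mapping: d = C, a = V, y = C, o = V, t = C, u = V.

CVCVCV


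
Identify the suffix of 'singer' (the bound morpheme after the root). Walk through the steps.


The word 'singer' = 'sing' (root) + '-er' (suffix). The suffix is '-er'.

er


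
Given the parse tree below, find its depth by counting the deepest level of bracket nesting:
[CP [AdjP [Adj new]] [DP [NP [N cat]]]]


Count bracket nesting levels:
'[' at pos 0: depth = 1
'[' at pos 4: depth = 2
'[' at pos 10: depth = 3
'[' at pos 21: depth = 2
'[' at pos 25: depth = 3
'[' at pos 29: depth = 4
Maximum depth reached: 4

4


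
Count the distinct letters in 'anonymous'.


Unique letters in 'anonymous': {a, m, n, o, s, u, y} = 7 distinct letters.

7


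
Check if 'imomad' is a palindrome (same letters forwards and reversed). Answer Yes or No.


Forward: 'imomad'
Reversed: 'damomi'
They differ.

No


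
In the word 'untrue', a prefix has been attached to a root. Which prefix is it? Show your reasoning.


The word 'untrue' = 'un' (prefix) + 'true' (root). The prefix is 'un'.

un


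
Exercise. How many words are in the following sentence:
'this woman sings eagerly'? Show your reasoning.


Split into words: this | woman | sings | eagerly = 4 words.

4


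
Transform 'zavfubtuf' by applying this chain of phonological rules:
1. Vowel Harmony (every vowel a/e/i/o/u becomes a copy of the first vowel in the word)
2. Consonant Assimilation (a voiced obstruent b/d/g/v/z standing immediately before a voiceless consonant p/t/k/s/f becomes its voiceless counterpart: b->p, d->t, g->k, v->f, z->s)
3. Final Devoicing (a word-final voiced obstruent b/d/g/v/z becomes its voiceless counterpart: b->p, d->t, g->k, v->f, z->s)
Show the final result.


Starting form: 'zavfubtuf'
Rule 1: Vowel Harmony: all vowels become 'a' (matching first vowel). 'zavfubtuf' -> 'zavfabtaf'
Rule 2: Consonant Assimilation: voiced obstruent before voiceless consonant becomes voiceless ('vf' -> 'ff', 'bt' -> 'pt'). 'zavfabtaf' -> 'zaffaptaf'
Rule 3: Final Devoicing: final consonant 'f' is not one of the voiced obstruents b/d/g/v/z. No change.
Final form: 'zaffaptaf'

zaffaptaf


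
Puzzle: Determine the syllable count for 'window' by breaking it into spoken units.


Break 'window' into syllables: win-dow -> win | dow = 2 syllables

2 syllables


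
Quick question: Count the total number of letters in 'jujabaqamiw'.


Spell out 'jujabaqamiw' and number each letter: j(1), u(2), j(3), a(4), b(5), a(6), q(7), a(8), m(9), i(10), w(11). Total: 11 letters.

11


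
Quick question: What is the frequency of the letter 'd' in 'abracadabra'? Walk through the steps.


Letter 'd' in 'abracadabra': found at position(s) 7 = 1 occurrence(s).

1


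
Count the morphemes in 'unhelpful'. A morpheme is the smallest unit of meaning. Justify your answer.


Decomposition: un- (prefix) + help (root) + -ful (suffix) = 3 morpheme(s)

3 morphemes


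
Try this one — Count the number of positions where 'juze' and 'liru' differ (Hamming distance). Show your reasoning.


Alignment:
Position 1: 'j' vs 'l' = DIFFER
Position 2: 'u' vs 'i' = DIFFER
Position 3: 'z' vs 'r' = DIFFER
Position 4: 'e' vs 'u' = DIFFER
Total differences: 4

4


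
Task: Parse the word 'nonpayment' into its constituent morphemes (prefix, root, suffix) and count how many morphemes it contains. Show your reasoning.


Step 1: Identify prefix: 'non' (meaning: not)
Step 2: Identify root: 'pay'
Step 3: Identify suffix(es): 'ment'
Decomposition: non- (prefix: not) + pay (root) + -ment (suffix: action/result)
Total morphemes: 3

3 morphemes (non- (prefix: not) + pay (root) + -ment (suffix: action/result))


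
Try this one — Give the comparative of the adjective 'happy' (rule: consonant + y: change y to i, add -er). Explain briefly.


Apply comparative formation (consonant + y: change y to i, add -er): 'happy' -> 'happier'.

happier


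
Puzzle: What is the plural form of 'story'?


Apply rule: Change -y to -ies (consonant + y). 'story' becomes 'stories'.

stories


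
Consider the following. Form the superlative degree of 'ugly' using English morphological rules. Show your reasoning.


Apply superlative formation (consonant + y: change y to i, add -est): 'ugly' -> 'ugliest'.

ugliest


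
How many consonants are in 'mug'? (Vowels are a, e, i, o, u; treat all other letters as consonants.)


Consonants in 'mug': m, g = 2 consonants.

2


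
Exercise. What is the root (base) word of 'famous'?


Remove suffix '-ous' from 'famous' to get root 'fame'.

fame


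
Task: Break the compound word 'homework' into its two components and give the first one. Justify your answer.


Split 'homework' into 'home' + 'work'. The first part is 'home'.

home


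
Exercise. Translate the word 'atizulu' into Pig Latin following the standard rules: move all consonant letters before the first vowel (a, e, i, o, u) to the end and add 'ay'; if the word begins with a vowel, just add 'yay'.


'atizulu' starts with a vowel, so add 'yay': 'atizuluyay'.

atizuluyay


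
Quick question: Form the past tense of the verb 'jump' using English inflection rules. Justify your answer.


Apply rule: Add -ed. 'jump' becomes 'jumped'.

jumped


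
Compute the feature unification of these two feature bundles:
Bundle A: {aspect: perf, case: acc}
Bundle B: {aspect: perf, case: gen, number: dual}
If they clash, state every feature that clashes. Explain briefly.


Compare features:
aspect: A=perf vs B=perf -> unified: perf
case: A=acc vs B=gen -> CLASH
number: A=_ vs B=dual -> unified: dual
Clash detected on feature 'case' (acc vs gen); unification fails.

CLASH on 'case' (acc vs gen)


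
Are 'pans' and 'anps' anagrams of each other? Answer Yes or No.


Sorted letters of 'pans': 'anps'
Sorted letters of 'anps': 'anps'
They match.

Yes


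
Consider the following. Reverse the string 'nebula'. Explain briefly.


Reverse 'nebula' character by character: 'aluben'.

aluben


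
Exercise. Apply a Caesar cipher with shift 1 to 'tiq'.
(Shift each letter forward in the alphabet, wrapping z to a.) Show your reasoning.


Shift each letter by 1: t -> u, i -> j, q -> r. Result: 'ujr'.

ujr


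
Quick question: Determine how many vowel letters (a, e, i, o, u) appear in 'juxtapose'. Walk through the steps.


Vowels in 'juxtapose': u, a, o, e = 4 vowels.

4


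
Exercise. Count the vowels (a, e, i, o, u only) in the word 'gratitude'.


Vowels in 'gratitude': a, i, u, e = 4 vowels.

4


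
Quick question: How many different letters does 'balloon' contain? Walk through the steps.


Unique letters in 'balloon': {a, b, l, n, o} = 5 distinct letters.

5


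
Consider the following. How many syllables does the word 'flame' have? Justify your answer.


Break 'flame' into syllables: flame -> flame = 1 syllable

1 syllable


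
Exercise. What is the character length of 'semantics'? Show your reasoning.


Spell out 'semantics' and number each letter: s(1), e(2), m(3), a(4), n(5), t(6), i(7), c(8), s(9). Total: 9 letters.

9


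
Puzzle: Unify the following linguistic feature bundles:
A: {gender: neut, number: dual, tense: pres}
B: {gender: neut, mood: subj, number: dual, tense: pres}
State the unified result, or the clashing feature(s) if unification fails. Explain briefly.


Compare features:
gender: A=neut vs B=neut -> unified: neut
mood: A=_ vs B=subj -> unified: subj
number: A=dual vs B=dual -> unified: dual
tense: A=pres vs B=pres -> unified: pres
No clashes found.

Unified: {gender: neut, mood: subj, number: dual, tense: pres}


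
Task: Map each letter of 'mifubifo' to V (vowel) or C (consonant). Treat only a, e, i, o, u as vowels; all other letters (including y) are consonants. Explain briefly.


Letter mapping: m = C, i = V, f = C, u = V, b = C, i = V, f = C, o = V.

CVCVCVCV


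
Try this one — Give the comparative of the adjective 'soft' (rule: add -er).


Apply comparative formation (add -er): 'soft' -> 'softer'.

softer


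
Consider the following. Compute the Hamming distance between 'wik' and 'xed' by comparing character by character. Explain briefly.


Alignment:
Position 1: 'w' vs 'x' = DIFFER
Position 2: 'i' vs 'e' = DIFFER
Position 3: 'k' vs 'd' = DIFFER
Total differences: 3

3


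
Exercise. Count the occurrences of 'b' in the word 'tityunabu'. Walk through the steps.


Letter 'b' in 'tityunabu': found at position(s) 8 = 1 occurrence(s).

1


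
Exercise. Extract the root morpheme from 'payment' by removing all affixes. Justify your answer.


Remove suffix '-ment' from 'payment' to get root 'pay'.

pay


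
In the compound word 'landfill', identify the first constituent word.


Split 'landfill' into 'land' + 'fill'. The first part is 'land'.

land


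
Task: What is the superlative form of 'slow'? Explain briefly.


Apply superlative formation (add -est): 'slow' -> 'slowest'.

slowest


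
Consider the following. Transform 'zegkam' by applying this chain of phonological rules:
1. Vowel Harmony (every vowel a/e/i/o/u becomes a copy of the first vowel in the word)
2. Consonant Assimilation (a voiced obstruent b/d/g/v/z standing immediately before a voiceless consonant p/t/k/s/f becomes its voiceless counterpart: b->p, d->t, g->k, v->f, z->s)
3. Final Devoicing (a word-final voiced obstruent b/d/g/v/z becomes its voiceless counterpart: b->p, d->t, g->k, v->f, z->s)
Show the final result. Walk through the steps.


Starting form: 'zegkam'
Rule 1: Vowel Harmony: all vowels become 'e' (matching first vowel). 'zegkam' -> 'zegkem'
Rule 2: Consonant Assimilation: voiced obstruent before voiceless consonant becomes voiceless ('gk' -> 'kk'). 'zegkem' -> 'zekkem'
Rule 3: Final Devoicing: final consonant 'm' is not one of the voiced obstruents b/d/g/v/z. No change.
Final form: 'zekkem'

zekkem


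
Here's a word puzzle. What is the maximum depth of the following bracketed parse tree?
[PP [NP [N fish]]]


Count bracket nesting levels:
'[' at pos 0: depth = 1
'[' at pos 4: depth = 2
'[' at pos 8: depth = 3
Maximum depth reached: 3

3


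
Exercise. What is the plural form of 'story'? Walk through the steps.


Apply rule: Change -y to -ies (consonant + y). 'story' becomes 'stories'.

stories


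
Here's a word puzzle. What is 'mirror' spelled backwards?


Reverse 'mirror' character by character: 'rorrim'.

rorrim


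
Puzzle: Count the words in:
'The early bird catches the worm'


Split into words: The | early | bird | catches | the | worm = 6 words.

6


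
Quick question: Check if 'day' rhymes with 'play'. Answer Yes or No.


Rime (stressed vowel + following sounds) of 'day': -ay = /eɪ/
Rime of 'play': -ay = /eɪ/
/eɪ/ and /eɪ/ are the same ending sound, so the words rhyme.

Yes


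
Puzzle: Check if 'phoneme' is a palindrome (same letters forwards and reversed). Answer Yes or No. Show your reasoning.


Forward: 'phoneme'
Reversed: 'emenohp'
They differ.

No


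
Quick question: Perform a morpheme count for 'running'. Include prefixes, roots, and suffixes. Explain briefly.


Decomposition: run (root) + -ing (suffix) = 2 morpheme(s)

2 morphemes


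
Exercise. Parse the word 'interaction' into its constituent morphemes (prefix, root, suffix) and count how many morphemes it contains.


Step 1: Identify prefix: 'inter' (meaning: between)
Step 2: Identify root: 'act'
Step 3: Identify suffix(es): 'ion'
Decomposition: inter- (prefix: between) + act (root) + -ion (suffix: act of)
Total morphemes: 3

3 morphemes (inter- (prefix: between) + act (root) + -ion (suffix: act of))


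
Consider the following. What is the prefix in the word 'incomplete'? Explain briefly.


The word 'incomplete' = 'in' (prefix) + 'complete' (root). The prefix is 'in'.

in


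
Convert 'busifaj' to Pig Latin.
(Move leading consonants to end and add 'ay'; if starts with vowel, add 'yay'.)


'busifaj': move consonant cluster 'b' to end and add 'ay': 'usifajbay'.

usifajbay


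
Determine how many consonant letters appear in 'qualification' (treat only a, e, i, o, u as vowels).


Consonants in 'qualification': q, l, f, c, t, n = 6 consonants.

6


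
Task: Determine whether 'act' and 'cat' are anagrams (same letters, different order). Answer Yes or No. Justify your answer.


Sorted letters of 'act': 'act'
Sorted letters of 'cat': 'act'
They match.

Yes


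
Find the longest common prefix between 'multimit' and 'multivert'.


Compare from the start: 5 characters match: 'multi'. Mismatch at position 6: 'm' vs 'v'.

multi


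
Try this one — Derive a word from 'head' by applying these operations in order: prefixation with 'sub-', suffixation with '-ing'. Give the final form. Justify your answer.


Step 1: Add prefix 'sub-' to 'head' = 'subhead'
Step 2: Add suffix '-ing' to 'subhead' = 'subheading'

subheading


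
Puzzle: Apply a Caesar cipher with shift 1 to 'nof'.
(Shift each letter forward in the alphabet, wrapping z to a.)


Shift each letter by 1: n -> o, o -> p, f -> g. Result: 'opg'.

opg


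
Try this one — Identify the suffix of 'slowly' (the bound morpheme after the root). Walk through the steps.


The word 'slowly' = 'slow' (root) + '-ly' (suffix). The suffix is '-ly'.

ly


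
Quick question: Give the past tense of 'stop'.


Apply rule: Double final consonant and add -ed. 'stop' becomes 'stopped'.

stopped


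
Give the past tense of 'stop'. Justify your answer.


Apply rule: Double final consonant and add -ed. 'stop' becomes 'stopped'.

stopped


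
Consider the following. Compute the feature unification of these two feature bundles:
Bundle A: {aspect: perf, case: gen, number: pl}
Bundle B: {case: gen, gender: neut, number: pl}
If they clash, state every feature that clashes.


Compare features:
aspect: A=perf vs B=_ -> unified: perf
case: A=gen vs B=gen -> unified: gen
gender: A=_ vs B=neut -> unified: neut
number: A=pl vs B=pl -> unified: pl
No clashes found.

Unified: {aspect: perf, case: gen, gender: neut, number: pl}


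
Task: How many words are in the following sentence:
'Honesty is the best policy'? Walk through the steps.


Split into words: Honesty | is | the | best | policy = 5 words.

5


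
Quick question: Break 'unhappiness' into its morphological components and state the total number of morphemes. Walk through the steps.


Step 1: Identify prefix: 'un' (meaning: not/reverse)
Step 2: Identify root: 'happy'
Step 3: Identify suffix(es): 'ness'
Decomposition: un- (prefix: not/reverse) + happy (root) + -ness (suffix: state of)
Total morphemes: 3

3 morphemes (un- (prefix: not/reverse) + happy (root) + -ness (suffix: state of))


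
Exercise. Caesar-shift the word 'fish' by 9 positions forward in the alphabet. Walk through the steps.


Shift each letter by 9: f -> o, i -> r, s -> b, h -> q. Result: 'orbq'.

orbq


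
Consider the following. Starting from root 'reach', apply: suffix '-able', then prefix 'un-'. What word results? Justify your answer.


Step 1: Add suffix '-able' to 'reach' = 'reachable'
Step 2: Add prefix 'un-' to 'reachable' = 'unreachable'

unreachable


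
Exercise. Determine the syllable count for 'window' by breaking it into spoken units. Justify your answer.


Break 'window' into syllables: win-dow -> win | dow = 2 syllables

2 syllables


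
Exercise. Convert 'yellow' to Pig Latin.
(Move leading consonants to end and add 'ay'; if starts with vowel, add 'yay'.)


'yellow': move consonant cluster 'y' to end and add 'ay': 'ellowyay'.

ellowyay


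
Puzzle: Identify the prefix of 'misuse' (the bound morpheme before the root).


The word 'misuse' = 'mis' (prefix) + 'use' (root). The prefix is 'mis'.

mis


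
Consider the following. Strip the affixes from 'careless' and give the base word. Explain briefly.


Remove suffix '-less' from 'careless' to get root 'care'.

care


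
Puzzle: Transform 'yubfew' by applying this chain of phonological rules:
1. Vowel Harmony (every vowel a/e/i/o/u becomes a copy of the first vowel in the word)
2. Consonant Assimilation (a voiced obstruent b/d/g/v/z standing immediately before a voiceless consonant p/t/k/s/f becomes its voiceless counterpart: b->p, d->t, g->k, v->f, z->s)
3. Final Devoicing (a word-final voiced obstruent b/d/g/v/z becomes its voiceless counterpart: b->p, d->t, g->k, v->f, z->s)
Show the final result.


Starting form: 'yubfew'
Rule 1: Vowel Harmony: all vowels become 'u' (matching first vowel). 'yubfew' -> 'yubfuw'
Rule 2: Consonant Assimilation: voiced obstruent before voiceless consonant becomes voiceless ('bf' -> 'pf'). 'yubfuw' -> 'yupfuw'
Rule 3: Final Devoicing: final consonant 'w' is not one of the voiced obstruents b/d/g/v/z. No change.
Final form: 'yupfuw'

yupfuw


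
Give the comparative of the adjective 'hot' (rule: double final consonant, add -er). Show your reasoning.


Apply comparative formation (double final consonant, add -er): 'hot' -> 'hotter'.

hotter


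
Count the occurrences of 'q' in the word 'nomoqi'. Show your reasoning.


Letter 'q' in 'nomoqi': found at position(s) 5 = 1 occurrence(s).

1


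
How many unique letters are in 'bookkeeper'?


Unique letters in 'bookkeeper': {b, e, k, o, p, r} = 6 distinct letters.

6


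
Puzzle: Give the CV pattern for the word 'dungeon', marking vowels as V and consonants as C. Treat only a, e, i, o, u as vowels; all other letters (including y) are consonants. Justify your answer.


Letter mapping: d = C, u = V, n = C, g = C, e = V, o = V, n = C.

CVCCVVC


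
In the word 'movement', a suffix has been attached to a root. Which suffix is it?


The word 'movement' = 'move' (root) + '-ment' (suffix). The suffix is '-ment'.

ment


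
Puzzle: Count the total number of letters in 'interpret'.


Spell out 'interpret' and number each letter: i(1), n(2), t(3), e(4), r(5), p(6), r(7), e(8), t(9). Total: 9 letters.

9


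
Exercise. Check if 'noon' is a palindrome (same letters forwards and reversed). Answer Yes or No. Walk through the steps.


Forward: 'noon'
Reversed: 'noon'
They are identical.

Yes


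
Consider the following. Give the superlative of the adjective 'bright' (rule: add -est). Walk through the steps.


Apply superlative formation (add -est): 'bright' -> 'brightest'.

brightest


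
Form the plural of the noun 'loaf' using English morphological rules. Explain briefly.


Apply rule: Change -f to -ves. 'loaf' becomes 'loaves'.

loaves


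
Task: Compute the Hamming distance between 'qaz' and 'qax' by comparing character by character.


Alignment:
Position 1: 'q' vs 'q' = match
Position 2: 'a' vs 'a' = match
Position 3: 'z' vs 'x' = DIFFER
Total differences: 1

1


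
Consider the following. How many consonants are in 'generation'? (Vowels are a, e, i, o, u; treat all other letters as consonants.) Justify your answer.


Consonants in 'generation': g, n, r, t, n = 5 consonants.

5


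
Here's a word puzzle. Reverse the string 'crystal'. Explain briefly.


Reverse 'crystal' character by character: 'latsyrc'.

latsyrc


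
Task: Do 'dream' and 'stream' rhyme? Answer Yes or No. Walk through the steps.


Rime (stressed vowel + following sounds) of 'dream': -eam = /iːm/
Rime of 'stream': -eam = /iːm/
/iːm/ and /iːm/ are the same ending sound, so the words rhyme.

Yes


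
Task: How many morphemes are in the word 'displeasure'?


Decomposition: dis- (prefix) + please (root) + -ure (suffix) = 3 morpheme(s)

3 morphemes


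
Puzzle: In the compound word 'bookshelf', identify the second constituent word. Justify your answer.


Split 'bookshelf' into 'book' + 'shelf'. The second part is 'shelf'.

shelf


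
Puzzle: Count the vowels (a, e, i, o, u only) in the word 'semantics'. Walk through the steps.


Vowels in 'semantics': e, a, i = 3 vowels.

3


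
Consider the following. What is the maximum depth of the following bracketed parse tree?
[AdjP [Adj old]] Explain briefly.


Count bracket nesting levels:
'[' at pos 0: depth = 1
'[' at pos 6: depth = 2
Maximum depth reached: 2

2


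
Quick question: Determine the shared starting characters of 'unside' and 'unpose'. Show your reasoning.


Compare from the start: 2 characters match: 'un'. Mismatch at position 3: 's' vs 'p'.

un


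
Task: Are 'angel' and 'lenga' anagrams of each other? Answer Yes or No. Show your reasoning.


Sorted letters of 'angel': 'aegln'
Sorted letters of 'lenga': 'aegln'
They match.

Yes


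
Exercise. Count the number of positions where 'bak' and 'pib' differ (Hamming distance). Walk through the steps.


Alignment:
Position 1: 'b' vs 'p' = DIFFER
Position 2: 'a' vs 'i' = DIFFER
Position 3: 'k' vs 'b' = DIFFER
Total differences: 3

3


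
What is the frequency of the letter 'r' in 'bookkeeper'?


Letter 'r' in 'bookkeeper': found at position(s) 10 = 1 occurrence(s).

1


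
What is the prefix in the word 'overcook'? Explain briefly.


The word 'overcook' = 'over' (prefix) + 'cook' (root). The prefix is 'over'.

over


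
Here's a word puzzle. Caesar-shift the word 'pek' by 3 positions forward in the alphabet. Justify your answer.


Shift each letter by 3: p -> s, e -> h, k -> n. Result: 'shn'.

shn


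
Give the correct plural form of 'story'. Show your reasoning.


Apply rule: Change -y to -ies (consonant + y). 'story' becomes 'stories'.

stories


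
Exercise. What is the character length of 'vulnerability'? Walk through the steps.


Spell out 'vulnerability' and number each letter: v(1), u(2), l(3), n(4), e(5), r(6), a(7), b(8), i(9), l(10), i(11), t(12), y(13). Total: 13 letters.

13


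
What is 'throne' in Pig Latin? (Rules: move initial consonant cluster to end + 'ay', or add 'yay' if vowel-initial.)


'throne': move consonant cluster 'thr' to end and add 'ay': 'onethray'.

onethray


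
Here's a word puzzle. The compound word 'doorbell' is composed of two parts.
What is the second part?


Split 'doorbell' into 'door' + 'bell'. The second part is 'bell'.

bell


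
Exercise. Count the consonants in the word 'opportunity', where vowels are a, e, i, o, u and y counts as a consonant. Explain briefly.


Consonants in 'opportunity': p, p, r, t, n, t, y = 7 consonants.

7


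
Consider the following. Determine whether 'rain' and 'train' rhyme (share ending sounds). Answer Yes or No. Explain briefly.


Rime (stressed vowel + following sounds) of 'rain': -ain = /eɪn/
Rime of 'train': -ain = /eɪn/
/eɪn/ and /eɪn/ are the same ending sound, so the words rhyme.

Yes


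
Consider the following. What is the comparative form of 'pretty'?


Apply comparative formation (consonant + y: change y to i, add -er): 'pretty' -> 'prettier'.

prettier


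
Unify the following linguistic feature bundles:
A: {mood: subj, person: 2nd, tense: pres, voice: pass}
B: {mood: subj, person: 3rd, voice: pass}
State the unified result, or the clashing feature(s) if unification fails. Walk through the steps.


Compare features:
mood: A=subj vs B=subj -> unified: subj
person: A=2nd vs B=3rd -> CLASH
tense: A=pres vs B=_ -> unified: pres
voice: A=pass vs B=pass -> unified: pass
Clash detected on feature 'person' (2nd vs 3rd); unification fails.

CLASH on 'person' (2nd vs 3rd)


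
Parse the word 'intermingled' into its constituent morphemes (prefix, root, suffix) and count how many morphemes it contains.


Step 1: Identify prefix: 'inter' (meaning: between)
Step 2: Identify root: 'mingle'
Step 3: Identify suffix(es): 'ed'
Decomposition: inter- (prefix: between) + mingle (root) + -ed (suffix: past)
Total morphemes: 3

3 morphemes (inter- (prefix: between) + mingle (root) + -ed (suffix: past))


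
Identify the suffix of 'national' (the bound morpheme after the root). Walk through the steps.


The word 'national' = 'nation' (root) + '-al' (suffix). The suffix is '-al'.

al


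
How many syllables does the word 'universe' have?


Break 'universe' into syllables: u-ni-verse -> u | ni | verse = 3 syllables

3 syllables


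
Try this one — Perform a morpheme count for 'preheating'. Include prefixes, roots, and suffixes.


Decomposition: pre- (prefix) + heat (root) + -ing (suffix) = 3 morpheme(s)

3 morphemes


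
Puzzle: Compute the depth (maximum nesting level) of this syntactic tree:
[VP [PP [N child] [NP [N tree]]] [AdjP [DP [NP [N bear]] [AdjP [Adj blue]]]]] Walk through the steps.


Count bracket nesting levels:
'[' at pos 0: depth = 1
'[' at pos 4: depth = 2
'[' at pos 8: depth = 3
'[' at pos 18: depth = 3
'[' at pos 22: depth = 4
'[' at pos 33: depth = 2
'[' at pos 39: depth = 3
'[' at pos 43: depth = 4
'[' at pos 47: depth = 5
'[' at pos 57: depth = 4
'[' at pos 63: depth = 5
Maximum depth reached: 5

5


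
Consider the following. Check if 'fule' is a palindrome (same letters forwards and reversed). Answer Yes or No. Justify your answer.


Forward: 'fule'
Reversed: 'eluf'
They differ.

No


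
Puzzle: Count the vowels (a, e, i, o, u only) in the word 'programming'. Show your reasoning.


Vowels in 'programming': o, a, i = 3 vowels.

3


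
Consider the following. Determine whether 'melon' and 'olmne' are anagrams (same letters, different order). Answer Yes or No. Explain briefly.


Sorted letters of 'melon': 'elmno'
Sorted letters of 'olmne': 'elmno'
They match.

Yes


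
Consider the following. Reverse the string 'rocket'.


Reverse 'rocket' character by character: 'tekcor'.

tekcor


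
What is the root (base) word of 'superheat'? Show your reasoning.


Remove prefix 'super' from 'superheat' to get root 'heat'.

heat


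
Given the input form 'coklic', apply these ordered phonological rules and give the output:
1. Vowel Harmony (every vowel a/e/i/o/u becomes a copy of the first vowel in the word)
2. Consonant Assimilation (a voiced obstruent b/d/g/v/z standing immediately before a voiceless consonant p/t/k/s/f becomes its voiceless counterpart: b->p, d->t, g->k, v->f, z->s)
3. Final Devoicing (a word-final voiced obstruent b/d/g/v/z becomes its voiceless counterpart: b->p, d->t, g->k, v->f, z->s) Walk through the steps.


Starting form: 'coklic'
Rule 1: Vowel Harmony: all vowels become 'o' (matching first vowel). 'coklic' -> 'cokloc'
Rule 2: Consonant Assimilation: no voiced obstruent (b/d/g/v/z) stands immediately before a voiceless consonant (p/t/k/s/f). No change.
Rule 3: Final Devoicing: final consonant 'c' is not one of the voiced obstruents b/d/g/v/z. No change.
Final form: 'cokloc'

cokloc
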